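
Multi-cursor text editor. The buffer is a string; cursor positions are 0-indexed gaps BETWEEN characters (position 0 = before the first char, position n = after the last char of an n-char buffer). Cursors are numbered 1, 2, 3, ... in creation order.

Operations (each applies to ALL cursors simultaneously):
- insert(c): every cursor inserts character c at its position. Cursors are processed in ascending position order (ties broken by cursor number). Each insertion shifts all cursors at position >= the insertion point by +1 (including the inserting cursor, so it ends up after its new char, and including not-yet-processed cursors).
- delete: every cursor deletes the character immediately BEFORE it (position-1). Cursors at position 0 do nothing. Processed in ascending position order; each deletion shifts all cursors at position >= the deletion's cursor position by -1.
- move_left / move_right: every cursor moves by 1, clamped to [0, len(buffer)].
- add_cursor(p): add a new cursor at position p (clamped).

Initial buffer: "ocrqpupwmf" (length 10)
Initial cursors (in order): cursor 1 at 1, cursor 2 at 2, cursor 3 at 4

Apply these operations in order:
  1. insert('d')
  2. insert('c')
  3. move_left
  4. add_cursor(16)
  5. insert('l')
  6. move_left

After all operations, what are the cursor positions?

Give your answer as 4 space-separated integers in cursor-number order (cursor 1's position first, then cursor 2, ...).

Answer: 2 6 11 19

Derivation:
After op 1 (insert('d')): buffer="odcdrqdpupwmf" (len 13), cursors c1@2 c2@4 c3@7, authorship .1.2..3......
After op 2 (insert('c')): buffer="odccdcrqdcpupwmf" (len 16), cursors c1@3 c2@6 c3@10, authorship .11.22..33......
After op 3 (move_left): buffer="odccdcrqdcpupwmf" (len 16), cursors c1@2 c2@5 c3@9, authorship .11.22..33......
After op 4 (add_cursor(16)): buffer="odccdcrqdcpupwmf" (len 16), cursors c1@2 c2@5 c3@9 c4@16, authorship .11.22..33......
After op 5 (insert('l')): buffer="odlccdlcrqdlcpupwmfl" (len 20), cursors c1@3 c2@7 c3@12 c4@20, authorship .111.222..333......4
After op 6 (move_left): buffer="odlccdlcrqdlcpupwmfl" (len 20), cursors c1@2 c2@6 c3@11 c4@19, authorship .111.222..333......4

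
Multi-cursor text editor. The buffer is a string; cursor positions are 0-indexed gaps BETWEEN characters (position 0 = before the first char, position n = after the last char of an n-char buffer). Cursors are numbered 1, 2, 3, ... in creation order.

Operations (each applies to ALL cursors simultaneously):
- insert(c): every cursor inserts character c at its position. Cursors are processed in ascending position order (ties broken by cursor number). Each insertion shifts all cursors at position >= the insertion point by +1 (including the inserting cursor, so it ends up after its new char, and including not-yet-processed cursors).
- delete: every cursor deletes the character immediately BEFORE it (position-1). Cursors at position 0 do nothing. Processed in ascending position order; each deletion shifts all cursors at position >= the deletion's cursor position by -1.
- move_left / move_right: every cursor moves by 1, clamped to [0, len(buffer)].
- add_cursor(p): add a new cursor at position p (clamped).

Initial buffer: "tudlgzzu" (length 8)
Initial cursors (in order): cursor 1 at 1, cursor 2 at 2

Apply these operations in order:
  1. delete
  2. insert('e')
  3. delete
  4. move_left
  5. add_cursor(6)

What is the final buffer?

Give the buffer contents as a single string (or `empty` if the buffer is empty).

After op 1 (delete): buffer="dlgzzu" (len 6), cursors c1@0 c2@0, authorship ......
After op 2 (insert('e')): buffer="eedlgzzu" (len 8), cursors c1@2 c2@2, authorship 12......
After op 3 (delete): buffer="dlgzzu" (len 6), cursors c1@0 c2@0, authorship ......
After op 4 (move_left): buffer="dlgzzu" (len 6), cursors c1@0 c2@0, authorship ......
After op 5 (add_cursor(6)): buffer="dlgzzu" (len 6), cursors c1@0 c2@0 c3@6, authorship ......

Answer: dlgzzu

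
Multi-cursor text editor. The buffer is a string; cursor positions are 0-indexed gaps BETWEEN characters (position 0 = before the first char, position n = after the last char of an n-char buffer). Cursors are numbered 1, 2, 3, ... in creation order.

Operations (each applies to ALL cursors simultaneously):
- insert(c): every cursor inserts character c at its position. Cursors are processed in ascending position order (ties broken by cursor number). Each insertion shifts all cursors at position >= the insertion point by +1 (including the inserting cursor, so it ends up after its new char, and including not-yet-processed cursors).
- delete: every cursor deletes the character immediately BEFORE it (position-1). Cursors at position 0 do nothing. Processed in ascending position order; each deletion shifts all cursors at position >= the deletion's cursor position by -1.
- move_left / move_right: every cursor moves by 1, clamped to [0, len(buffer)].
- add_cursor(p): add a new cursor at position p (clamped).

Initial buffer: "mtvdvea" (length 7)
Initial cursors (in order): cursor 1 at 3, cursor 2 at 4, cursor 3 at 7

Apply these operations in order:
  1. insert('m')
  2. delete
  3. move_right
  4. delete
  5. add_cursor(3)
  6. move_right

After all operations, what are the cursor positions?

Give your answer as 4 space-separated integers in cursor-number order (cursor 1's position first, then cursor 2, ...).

Answer: 4 4 4 4

Derivation:
After op 1 (insert('m')): buffer="mtvmdmveam" (len 10), cursors c1@4 c2@6 c3@10, authorship ...1.2...3
After op 2 (delete): buffer="mtvdvea" (len 7), cursors c1@3 c2@4 c3@7, authorship .......
After op 3 (move_right): buffer="mtvdvea" (len 7), cursors c1@4 c2@5 c3@7, authorship .......
After op 4 (delete): buffer="mtve" (len 4), cursors c1@3 c2@3 c3@4, authorship ....
After op 5 (add_cursor(3)): buffer="mtve" (len 4), cursors c1@3 c2@3 c4@3 c3@4, authorship ....
After op 6 (move_right): buffer="mtve" (len 4), cursors c1@4 c2@4 c3@4 c4@4, authorship ....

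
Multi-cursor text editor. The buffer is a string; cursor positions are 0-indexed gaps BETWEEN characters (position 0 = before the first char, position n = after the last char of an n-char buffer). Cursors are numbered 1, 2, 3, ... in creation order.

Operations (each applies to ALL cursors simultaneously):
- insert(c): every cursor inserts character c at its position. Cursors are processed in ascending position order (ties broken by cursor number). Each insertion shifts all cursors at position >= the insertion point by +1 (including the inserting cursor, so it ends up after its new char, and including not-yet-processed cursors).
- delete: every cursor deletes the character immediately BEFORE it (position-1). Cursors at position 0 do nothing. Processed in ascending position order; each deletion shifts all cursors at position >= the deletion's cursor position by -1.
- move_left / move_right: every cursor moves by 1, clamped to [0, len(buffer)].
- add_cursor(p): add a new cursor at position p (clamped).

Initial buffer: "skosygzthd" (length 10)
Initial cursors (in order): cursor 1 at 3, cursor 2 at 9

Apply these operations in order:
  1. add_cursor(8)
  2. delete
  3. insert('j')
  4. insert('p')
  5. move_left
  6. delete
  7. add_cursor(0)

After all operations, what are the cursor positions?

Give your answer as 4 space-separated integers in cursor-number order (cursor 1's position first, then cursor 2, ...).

Answer: 2 8 8 0

Derivation:
After op 1 (add_cursor(8)): buffer="skosygzthd" (len 10), cursors c1@3 c3@8 c2@9, authorship ..........
After op 2 (delete): buffer="sksygzd" (len 7), cursors c1@2 c2@6 c3@6, authorship .......
After op 3 (insert('j')): buffer="skjsygzjjd" (len 10), cursors c1@3 c2@9 c3@9, authorship ..1....23.
After op 4 (insert('p')): buffer="skjpsygzjjppd" (len 13), cursors c1@4 c2@12 c3@12, authorship ..11....2323.
After op 5 (move_left): buffer="skjpsygzjjppd" (len 13), cursors c1@3 c2@11 c3@11, authorship ..11....2323.
After op 6 (delete): buffer="skpsygzjpd" (len 10), cursors c1@2 c2@8 c3@8, authorship ..1....23.
After op 7 (add_cursor(0)): buffer="skpsygzjpd" (len 10), cursors c4@0 c1@2 c2@8 c3@8, authorship ..1....23.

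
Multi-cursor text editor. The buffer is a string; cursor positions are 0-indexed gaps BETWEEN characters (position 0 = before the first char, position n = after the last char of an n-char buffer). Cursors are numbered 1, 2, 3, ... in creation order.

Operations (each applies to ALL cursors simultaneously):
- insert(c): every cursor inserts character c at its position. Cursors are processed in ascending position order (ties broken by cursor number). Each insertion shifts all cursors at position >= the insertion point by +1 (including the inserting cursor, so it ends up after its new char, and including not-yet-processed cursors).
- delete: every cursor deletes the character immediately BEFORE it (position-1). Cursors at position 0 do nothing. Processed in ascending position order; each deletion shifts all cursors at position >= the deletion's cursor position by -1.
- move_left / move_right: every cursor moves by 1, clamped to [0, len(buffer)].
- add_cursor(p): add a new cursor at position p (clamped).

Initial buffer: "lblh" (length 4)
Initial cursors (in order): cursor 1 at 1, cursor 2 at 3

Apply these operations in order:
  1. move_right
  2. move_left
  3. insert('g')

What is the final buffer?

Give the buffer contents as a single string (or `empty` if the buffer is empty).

Answer: lgblgh

Derivation:
After op 1 (move_right): buffer="lblh" (len 4), cursors c1@2 c2@4, authorship ....
After op 2 (move_left): buffer="lblh" (len 4), cursors c1@1 c2@3, authorship ....
After op 3 (insert('g')): buffer="lgblgh" (len 6), cursors c1@2 c2@5, authorship .1..2.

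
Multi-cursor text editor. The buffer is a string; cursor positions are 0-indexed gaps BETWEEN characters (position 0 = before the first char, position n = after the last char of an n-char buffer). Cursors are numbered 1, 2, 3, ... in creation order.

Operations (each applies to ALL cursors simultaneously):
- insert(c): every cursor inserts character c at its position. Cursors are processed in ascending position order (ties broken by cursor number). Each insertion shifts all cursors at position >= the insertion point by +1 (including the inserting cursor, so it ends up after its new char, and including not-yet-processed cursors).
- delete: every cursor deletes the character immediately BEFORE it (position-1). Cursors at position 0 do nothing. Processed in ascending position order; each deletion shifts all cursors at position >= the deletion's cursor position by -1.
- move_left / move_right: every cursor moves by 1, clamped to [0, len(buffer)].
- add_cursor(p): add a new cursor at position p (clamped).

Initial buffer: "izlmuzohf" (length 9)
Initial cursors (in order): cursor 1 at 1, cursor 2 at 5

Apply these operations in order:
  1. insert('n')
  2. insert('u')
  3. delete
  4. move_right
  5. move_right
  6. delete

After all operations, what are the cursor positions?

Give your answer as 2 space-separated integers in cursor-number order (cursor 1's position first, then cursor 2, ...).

After op 1 (insert('n')): buffer="inzlmunzohf" (len 11), cursors c1@2 c2@7, authorship .1....2....
After op 2 (insert('u')): buffer="inuzlmunuzohf" (len 13), cursors c1@3 c2@9, authorship .11....22....
After op 3 (delete): buffer="inzlmunzohf" (len 11), cursors c1@2 c2@7, authorship .1....2....
After op 4 (move_right): buffer="inzlmunzohf" (len 11), cursors c1@3 c2@8, authorship .1....2....
After op 5 (move_right): buffer="inzlmunzohf" (len 11), cursors c1@4 c2@9, authorship .1....2....
After op 6 (delete): buffer="inzmunzhf" (len 9), cursors c1@3 c2@7, authorship .1...2...

Answer: 3 7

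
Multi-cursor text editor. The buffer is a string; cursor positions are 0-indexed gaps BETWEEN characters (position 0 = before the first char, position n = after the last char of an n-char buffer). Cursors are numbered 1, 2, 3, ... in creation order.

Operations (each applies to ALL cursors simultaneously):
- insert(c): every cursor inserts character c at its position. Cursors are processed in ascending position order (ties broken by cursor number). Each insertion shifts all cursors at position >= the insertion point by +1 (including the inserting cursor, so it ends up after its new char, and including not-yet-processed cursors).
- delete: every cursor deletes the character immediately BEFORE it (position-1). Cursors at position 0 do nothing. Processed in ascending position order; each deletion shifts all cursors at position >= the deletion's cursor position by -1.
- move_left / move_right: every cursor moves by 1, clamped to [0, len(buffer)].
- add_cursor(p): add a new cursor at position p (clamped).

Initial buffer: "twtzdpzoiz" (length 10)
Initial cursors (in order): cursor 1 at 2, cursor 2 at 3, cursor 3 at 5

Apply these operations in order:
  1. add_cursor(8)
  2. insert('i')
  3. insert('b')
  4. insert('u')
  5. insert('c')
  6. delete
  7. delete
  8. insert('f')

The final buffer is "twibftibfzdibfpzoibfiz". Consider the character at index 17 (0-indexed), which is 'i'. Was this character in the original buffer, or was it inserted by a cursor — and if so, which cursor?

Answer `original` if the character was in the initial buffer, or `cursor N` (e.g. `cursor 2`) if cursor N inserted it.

After op 1 (add_cursor(8)): buffer="twtzdpzoiz" (len 10), cursors c1@2 c2@3 c3@5 c4@8, authorship ..........
After op 2 (insert('i')): buffer="twitizdipzoiiz" (len 14), cursors c1@3 c2@5 c3@8 c4@12, authorship ..1.2..3...4..
After op 3 (insert('b')): buffer="twibtibzdibpzoibiz" (len 18), cursors c1@4 c2@7 c3@11 c4@16, authorship ..11.22..33...44..
After op 4 (insert('u')): buffer="twibutibuzdibupzoibuiz" (len 22), cursors c1@5 c2@9 c3@14 c4@20, authorship ..111.222..333...444..
After op 5 (insert('c')): buffer="twibuctibuczdibucpzoibuciz" (len 26), cursors c1@6 c2@11 c3@17 c4@24, authorship ..1111.2222..3333...4444..
After op 6 (delete): buffer="twibutibuzdibupzoibuiz" (len 22), cursors c1@5 c2@9 c3@14 c4@20, authorship ..111.222..333...444..
After op 7 (delete): buffer="twibtibzdibpzoibiz" (len 18), cursors c1@4 c2@7 c3@11 c4@16, authorship ..11.22..33...44..
After op 8 (insert('f')): buffer="twibftibfzdibfpzoibfiz" (len 22), cursors c1@5 c2@9 c3@14 c4@20, authorship ..111.222..333...444..
Authorship (.=original, N=cursor N): . . 1 1 1 . 2 2 2 . . 3 3 3 . . . 4 4 4 . .
Index 17: author = 4

Answer: cursor 4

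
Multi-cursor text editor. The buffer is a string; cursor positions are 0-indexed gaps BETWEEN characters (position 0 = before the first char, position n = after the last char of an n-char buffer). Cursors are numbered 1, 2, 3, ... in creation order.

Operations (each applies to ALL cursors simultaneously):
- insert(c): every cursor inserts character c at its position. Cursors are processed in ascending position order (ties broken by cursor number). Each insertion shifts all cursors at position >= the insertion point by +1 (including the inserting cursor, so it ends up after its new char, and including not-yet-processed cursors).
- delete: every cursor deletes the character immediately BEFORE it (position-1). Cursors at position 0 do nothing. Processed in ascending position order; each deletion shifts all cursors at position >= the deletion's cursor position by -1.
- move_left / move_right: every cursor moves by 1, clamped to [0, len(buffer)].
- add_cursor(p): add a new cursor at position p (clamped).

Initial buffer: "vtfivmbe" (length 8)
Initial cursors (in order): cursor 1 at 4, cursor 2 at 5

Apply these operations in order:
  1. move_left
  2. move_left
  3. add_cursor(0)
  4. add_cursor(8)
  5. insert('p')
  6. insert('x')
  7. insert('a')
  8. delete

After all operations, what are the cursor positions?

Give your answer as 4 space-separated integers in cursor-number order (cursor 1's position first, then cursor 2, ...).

After op 1 (move_left): buffer="vtfivmbe" (len 8), cursors c1@3 c2@4, authorship ........
After op 2 (move_left): buffer="vtfivmbe" (len 8), cursors c1@2 c2@3, authorship ........
After op 3 (add_cursor(0)): buffer="vtfivmbe" (len 8), cursors c3@0 c1@2 c2@3, authorship ........
After op 4 (add_cursor(8)): buffer="vtfivmbe" (len 8), cursors c3@0 c1@2 c2@3 c4@8, authorship ........
After op 5 (insert('p')): buffer="pvtpfpivmbep" (len 12), cursors c3@1 c1@4 c2@6 c4@12, authorship 3..1.2.....4
After op 6 (insert('x')): buffer="pxvtpxfpxivmbepx" (len 16), cursors c3@2 c1@6 c2@9 c4@16, authorship 33..11.22.....44
After op 7 (insert('a')): buffer="pxavtpxafpxaivmbepxa" (len 20), cursors c3@3 c1@8 c2@12 c4@20, authorship 333..111.222.....444
After op 8 (delete): buffer="pxvtpxfpxivmbepx" (len 16), cursors c3@2 c1@6 c2@9 c4@16, authorship 33..11.22.....44

Answer: 6 9 2 16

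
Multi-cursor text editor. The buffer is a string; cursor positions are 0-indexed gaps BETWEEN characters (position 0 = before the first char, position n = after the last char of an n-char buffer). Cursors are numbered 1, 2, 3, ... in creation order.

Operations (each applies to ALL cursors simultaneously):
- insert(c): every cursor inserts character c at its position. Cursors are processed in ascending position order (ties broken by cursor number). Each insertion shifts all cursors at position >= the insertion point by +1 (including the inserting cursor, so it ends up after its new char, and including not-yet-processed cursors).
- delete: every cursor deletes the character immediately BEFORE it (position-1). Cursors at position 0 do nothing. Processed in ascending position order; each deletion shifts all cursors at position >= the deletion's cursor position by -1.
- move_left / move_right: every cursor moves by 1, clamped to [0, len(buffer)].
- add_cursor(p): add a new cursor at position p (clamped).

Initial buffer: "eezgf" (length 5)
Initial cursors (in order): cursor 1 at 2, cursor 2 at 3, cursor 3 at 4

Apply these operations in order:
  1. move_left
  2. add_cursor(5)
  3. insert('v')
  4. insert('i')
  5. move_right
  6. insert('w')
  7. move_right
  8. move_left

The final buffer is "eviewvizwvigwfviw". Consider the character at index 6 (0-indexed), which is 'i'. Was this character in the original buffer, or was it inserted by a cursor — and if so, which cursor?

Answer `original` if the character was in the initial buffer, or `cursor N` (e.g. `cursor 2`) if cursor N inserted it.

Answer: cursor 2

Derivation:
After op 1 (move_left): buffer="eezgf" (len 5), cursors c1@1 c2@2 c3@3, authorship .....
After op 2 (add_cursor(5)): buffer="eezgf" (len 5), cursors c1@1 c2@2 c3@3 c4@5, authorship .....
After op 3 (insert('v')): buffer="evevzvgfv" (len 9), cursors c1@2 c2@4 c3@6 c4@9, authorship .1.2.3..4
After op 4 (insert('i')): buffer="evievizvigfvi" (len 13), cursors c1@3 c2@6 c3@9 c4@13, authorship .11.22.33..44
After op 5 (move_right): buffer="evievizvigfvi" (len 13), cursors c1@4 c2@7 c3@10 c4@13, authorship .11.22.33..44
After op 6 (insert('w')): buffer="eviewvizwvigwfviw" (len 17), cursors c1@5 c2@9 c3@13 c4@17, authorship .11.122.233.3.444
After op 7 (move_right): buffer="eviewvizwvigwfviw" (len 17), cursors c1@6 c2@10 c3@14 c4@17, authorship .11.122.233.3.444
After op 8 (move_left): buffer="eviewvizwvigwfviw" (len 17), cursors c1@5 c2@9 c3@13 c4@16, authorship .11.122.233.3.444
Authorship (.=original, N=cursor N): . 1 1 . 1 2 2 . 2 3 3 . 3 . 4 4 4
Index 6: author = 2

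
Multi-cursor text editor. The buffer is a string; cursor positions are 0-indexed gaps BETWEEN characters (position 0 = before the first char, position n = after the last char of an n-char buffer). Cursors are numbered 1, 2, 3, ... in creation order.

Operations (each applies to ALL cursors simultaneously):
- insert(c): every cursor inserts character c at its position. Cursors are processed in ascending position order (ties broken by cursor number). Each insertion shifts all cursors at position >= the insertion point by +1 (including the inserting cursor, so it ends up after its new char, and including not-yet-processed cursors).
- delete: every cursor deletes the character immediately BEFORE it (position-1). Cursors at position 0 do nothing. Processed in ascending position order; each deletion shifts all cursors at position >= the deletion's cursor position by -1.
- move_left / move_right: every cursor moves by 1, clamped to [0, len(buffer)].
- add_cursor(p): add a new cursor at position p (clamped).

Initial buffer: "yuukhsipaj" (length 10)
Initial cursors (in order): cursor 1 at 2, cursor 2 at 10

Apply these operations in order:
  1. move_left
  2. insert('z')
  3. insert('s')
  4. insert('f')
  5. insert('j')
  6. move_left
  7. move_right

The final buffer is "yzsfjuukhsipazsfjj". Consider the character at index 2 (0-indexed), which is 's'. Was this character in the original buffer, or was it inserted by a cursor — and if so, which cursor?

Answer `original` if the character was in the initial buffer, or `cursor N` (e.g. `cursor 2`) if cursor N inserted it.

Answer: cursor 1

Derivation:
After op 1 (move_left): buffer="yuukhsipaj" (len 10), cursors c1@1 c2@9, authorship ..........
After op 2 (insert('z')): buffer="yzuukhsipazj" (len 12), cursors c1@2 c2@11, authorship .1........2.
After op 3 (insert('s')): buffer="yzsuukhsipazsj" (len 14), cursors c1@3 c2@13, authorship .11........22.
After op 4 (insert('f')): buffer="yzsfuukhsipazsfj" (len 16), cursors c1@4 c2@15, authorship .111........222.
After op 5 (insert('j')): buffer="yzsfjuukhsipazsfjj" (len 18), cursors c1@5 c2@17, authorship .1111........2222.
After op 6 (move_left): buffer="yzsfjuukhsipazsfjj" (len 18), cursors c1@4 c2@16, authorship .1111........2222.
After op 7 (move_right): buffer="yzsfjuukhsipazsfjj" (len 18), cursors c1@5 c2@17, authorship .1111........2222.
Authorship (.=original, N=cursor N): . 1 1 1 1 . . . . . . . . 2 2 2 2 .
Index 2: author = 1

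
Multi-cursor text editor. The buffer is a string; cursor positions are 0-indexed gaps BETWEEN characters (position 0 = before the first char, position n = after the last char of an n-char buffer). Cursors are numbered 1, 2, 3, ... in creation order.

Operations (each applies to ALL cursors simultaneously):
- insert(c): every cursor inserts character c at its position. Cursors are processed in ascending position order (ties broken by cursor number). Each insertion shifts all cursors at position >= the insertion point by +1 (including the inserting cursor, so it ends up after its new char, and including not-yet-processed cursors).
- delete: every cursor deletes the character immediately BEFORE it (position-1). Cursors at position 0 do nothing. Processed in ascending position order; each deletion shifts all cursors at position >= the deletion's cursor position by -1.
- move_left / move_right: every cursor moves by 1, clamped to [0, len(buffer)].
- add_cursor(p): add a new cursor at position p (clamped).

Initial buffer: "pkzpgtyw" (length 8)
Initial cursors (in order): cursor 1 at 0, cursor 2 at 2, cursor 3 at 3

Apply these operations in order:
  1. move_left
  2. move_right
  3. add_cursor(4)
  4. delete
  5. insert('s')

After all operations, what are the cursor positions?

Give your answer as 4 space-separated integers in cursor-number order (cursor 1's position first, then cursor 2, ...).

After op 1 (move_left): buffer="pkzpgtyw" (len 8), cursors c1@0 c2@1 c3@2, authorship ........
After op 2 (move_right): buffer="pkzpgtyw" (len 8), cursors c1@1 c2@2 c3@3, authorship ........
After op 3 (add_cursor(4)): buffer="pkzpgtyw" (len 8), cursors c1@1 c2@2 c3@3 c4@4, authorship ........
After op 4 (delete): buffer="gtyw" (len 4), cursors c1@0 c2@0 c3@0 c4@0, authorship ....
After op 5 (insert('s')): buffer="ssssgtyw" (len 8), cursors c1@4 c2@4 c3@4 c4@4, authorship 1234....

Answer: 4 4 4 4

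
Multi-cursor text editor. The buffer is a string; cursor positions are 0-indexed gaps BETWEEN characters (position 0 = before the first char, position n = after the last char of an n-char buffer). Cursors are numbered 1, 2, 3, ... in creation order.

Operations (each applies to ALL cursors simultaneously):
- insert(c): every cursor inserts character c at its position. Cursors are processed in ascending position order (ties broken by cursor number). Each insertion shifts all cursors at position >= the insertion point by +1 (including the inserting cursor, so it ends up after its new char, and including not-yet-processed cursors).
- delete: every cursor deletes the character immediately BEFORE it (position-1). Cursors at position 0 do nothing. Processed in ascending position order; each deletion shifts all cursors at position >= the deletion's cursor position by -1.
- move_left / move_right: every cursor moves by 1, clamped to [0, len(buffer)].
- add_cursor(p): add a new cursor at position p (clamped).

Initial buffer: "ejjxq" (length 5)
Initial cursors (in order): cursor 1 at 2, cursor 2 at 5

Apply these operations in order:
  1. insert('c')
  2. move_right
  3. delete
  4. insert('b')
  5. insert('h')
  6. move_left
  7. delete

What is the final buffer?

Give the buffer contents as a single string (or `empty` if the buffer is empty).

After op 1 (insert('c')): buffer="ejcjxqc" (len 7), cursors c1@3 c2@7, authorship ..1...2
After op 2 (move_right): buffer="ejcjxqc" (len 7), cursors c1@4 c2@7, authorship ..1...2
After op 3 (delete): buffer="ejcxq" (len 5), cursors c1@3 c2@5, authorship ..1..
After op 4 (insert('b')): buffer="ejcbxqb" (len 7), cursors c1@4 c2@7, authorship ..11..2
After op 5 (insert('h')): buffer="ejcbhxqbh" (len 9), cursors c1@5 c2@9, authorship ..111..22
After op 6 (move_left): buffer="ejcbhxqbh" (len 9), cursors c1@4 c2@8, authorship ..111..22
After op 7 (delete): buffer="ejchxqh" (len 7), cursors c1@3 c2@6, authorship ..11..2

Answer: ejchxqh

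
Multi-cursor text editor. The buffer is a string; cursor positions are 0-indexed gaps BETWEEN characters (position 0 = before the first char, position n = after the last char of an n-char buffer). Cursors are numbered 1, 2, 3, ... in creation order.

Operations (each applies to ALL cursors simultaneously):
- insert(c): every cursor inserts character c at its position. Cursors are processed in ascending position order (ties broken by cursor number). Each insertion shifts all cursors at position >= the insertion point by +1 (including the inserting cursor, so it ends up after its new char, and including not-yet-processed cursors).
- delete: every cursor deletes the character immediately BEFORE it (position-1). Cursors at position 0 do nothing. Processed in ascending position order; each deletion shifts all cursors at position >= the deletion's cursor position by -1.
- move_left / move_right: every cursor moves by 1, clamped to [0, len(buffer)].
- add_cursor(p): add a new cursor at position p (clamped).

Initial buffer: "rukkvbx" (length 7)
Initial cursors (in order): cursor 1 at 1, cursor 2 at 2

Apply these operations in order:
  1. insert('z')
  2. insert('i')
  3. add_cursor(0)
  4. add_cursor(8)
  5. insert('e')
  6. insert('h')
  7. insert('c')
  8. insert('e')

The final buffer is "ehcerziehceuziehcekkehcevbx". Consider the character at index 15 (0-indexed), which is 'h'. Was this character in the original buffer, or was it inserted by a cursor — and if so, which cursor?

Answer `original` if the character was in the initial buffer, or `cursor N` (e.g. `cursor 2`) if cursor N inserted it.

Answer: cursor 2

Derivation:
After op 1 (insert('z')): buffer="rzuzkkvbx" (len 9), cursors c1@2 c2@4, authorship .1.2.....
After op 2 (insert('i')): buffer="rziuzikkvbx" (len 11), cursors c1@3 c2@6, authorship .11.22.....
After op 3 (add_cursor(0)): buffer="rziuzikkvbx" (len 11), cursors c3@0 c1@3 c2@6, authorship .11.22.....
After op 4 (add_cursor(8)): buffer="rziuzikkvbx" (len 11), cursors c3@0 c1@3 c2@6 c4@8, authorship .11.22.....
After op 5 (insert('e')): buffer="erzieuziekkevbx" (len 15), cursors c3@1 c1@5 c2@9 c4@12, authorship 3.111.222..4...
After op 6 (insert('h')): buffer="ehrziehuziehkkehvbx" (len 19), cursors c3@2 c1@7 c2@12 c4@16, authorship 33.1111.2222..44...
After op 7 (insert('c')): buffer="ehcrziehcuziehckkehcvbx" (len 23), cursors c3@3 c1@9 c2@15 c4@20, authorship 333.11111.22222..444...
After op 8 (insert('e')): buffer="ehcerziehceuziehcekkehcevbx" (len 27), cursors c3@4 c1@11 c2@18 c4@24, authorship 3333.111111.222222..4444...
Authorship (.=original, N=cursor N): 3 3 3 3 . 1 1 1 1 1 1 . 2 2 2 2 2 2 . . 4 4 4 4 . . .
Index 15: author = 2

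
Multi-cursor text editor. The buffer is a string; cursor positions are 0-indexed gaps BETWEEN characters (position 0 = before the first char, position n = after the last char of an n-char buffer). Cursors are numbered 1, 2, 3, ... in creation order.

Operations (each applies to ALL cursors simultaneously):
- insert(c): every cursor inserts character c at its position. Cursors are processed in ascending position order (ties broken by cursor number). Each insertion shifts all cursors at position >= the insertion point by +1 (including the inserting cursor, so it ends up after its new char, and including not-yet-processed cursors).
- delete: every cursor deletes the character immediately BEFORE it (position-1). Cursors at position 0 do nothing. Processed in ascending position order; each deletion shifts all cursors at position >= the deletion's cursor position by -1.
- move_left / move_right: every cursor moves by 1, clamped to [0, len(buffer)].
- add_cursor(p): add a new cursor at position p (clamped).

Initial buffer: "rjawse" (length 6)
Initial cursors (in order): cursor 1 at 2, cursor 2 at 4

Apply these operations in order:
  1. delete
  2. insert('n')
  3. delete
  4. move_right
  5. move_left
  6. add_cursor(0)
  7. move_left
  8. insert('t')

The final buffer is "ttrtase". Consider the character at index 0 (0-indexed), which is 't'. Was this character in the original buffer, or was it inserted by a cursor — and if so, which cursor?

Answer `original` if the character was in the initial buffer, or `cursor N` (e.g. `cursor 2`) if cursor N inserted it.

Answer: cursor 1

Derivation:
After op 1 (delete): buffer="rase" (len 4), cursors c1@1 c2@2, authorship ....
After op 2 (insert('n')): buffer="rnanse" (len 6), cursors c1@2 c2@4, authorship .1.2..
After op 3 (delete): buffer="rase" (len 4), cursors c1@1 c2@2, authorship ....
After op 4 (move_right): buffer="rase" (len 4), cursors c1@2 c2@3, authorship ....
After op 5 (move_left): buffer="rase" (len 4), cursors c1@1 c2@2, authorship ....
After op 6 (add_cursor(0)): buffer="rase" (len 4), cursors c3@0 c1@1 c2@2, authorship ....
After op 7 (move_left): buffer="rase" (len 4), cursors c1@0 c3@0 c2@1, authorship ....
After op 8 (insert('t')): buffer="ttrtase" (len 7), cursors c1@2 c3@2 c2@4, authorship 13.2...
Authorship (.=original, N=cursor N): 1 3 . 2 . . .
Index 0: author = 1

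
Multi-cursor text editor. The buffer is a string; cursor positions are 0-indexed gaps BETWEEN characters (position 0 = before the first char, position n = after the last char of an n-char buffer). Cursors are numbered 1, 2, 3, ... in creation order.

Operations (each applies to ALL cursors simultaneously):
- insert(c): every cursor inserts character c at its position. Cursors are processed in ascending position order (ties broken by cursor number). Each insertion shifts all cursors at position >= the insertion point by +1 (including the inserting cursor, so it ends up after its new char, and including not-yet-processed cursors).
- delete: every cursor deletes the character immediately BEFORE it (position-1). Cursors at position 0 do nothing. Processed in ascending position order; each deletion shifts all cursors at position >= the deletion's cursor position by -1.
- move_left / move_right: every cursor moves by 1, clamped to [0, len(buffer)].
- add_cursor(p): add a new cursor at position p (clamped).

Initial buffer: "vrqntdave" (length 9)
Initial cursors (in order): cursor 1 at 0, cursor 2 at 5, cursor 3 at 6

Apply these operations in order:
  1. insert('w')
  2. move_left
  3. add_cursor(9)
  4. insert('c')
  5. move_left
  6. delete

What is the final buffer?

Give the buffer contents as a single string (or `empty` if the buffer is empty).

After op 1 (insert('w')): buffer="wvrqntwdwave" (len 12), cursors c1@1 c2@7 c3@9, authorship 1.....2.3...
After op 2 (move_left): buffer="wvrqntwdwave" (len 12), cursors c1@0 c2@6 c3@8, authorship 1.....2.3...
After op 3 (add_cursor(9)): buffer="wvrqntwdwave" (len 12), cursors c1@0 c2@6 c3@8 c4@9, authorship 1.....2.3...
After op 4 (insert('c')): buffer="cwvrqntcwdcwcave" (len 16), cursors c1@1 c2@8 c3@11 c4@13, authorship 11.....22.334...
After op 5 (move_left): buffer="cwvrqntcwdcwcave" (len 16), cursors c1@0 c2@7 c3@10 c4@12, authorship 11.....22.334...
After op 6 (delete): buffer="cwvrqncwccave" (len 13), cursors c1@0 c2@6 c3@8 c4@9, authorship 11....2234...

Answer: cwvrqncwccave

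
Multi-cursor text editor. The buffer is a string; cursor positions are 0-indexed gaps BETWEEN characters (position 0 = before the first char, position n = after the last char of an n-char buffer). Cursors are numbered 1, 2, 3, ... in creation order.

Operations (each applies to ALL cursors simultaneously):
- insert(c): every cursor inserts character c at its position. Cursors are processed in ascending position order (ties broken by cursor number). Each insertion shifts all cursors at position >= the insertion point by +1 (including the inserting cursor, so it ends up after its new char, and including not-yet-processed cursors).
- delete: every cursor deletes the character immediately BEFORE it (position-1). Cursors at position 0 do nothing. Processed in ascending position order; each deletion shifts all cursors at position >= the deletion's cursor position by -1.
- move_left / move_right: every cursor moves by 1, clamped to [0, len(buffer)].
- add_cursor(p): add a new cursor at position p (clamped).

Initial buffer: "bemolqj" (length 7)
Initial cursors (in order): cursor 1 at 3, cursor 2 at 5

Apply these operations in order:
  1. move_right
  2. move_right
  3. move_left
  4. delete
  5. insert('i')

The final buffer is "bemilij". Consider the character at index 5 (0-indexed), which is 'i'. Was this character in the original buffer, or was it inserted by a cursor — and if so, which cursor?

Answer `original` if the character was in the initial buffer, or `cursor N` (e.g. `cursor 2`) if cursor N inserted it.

Answer: cursor 2

Derivation:
After op 1 (move_right): buffer="bemolqj" (len 7), cursors c1@4 c2@6, authorship .......
After op 2 (move_right): buffer="bemolqj" (len 7), cursors c1@5 c2@7, authorship .......
After op 3 (move_left): buffer="bemolqj" (len 7), cursors c1@4 c2@6, authorship .......
After op 4 (delete): buffer="bemlj" (len 5), cursors c1@3 c2@4, authorship .....
After op 5 (insert('i')): buffer="bemilij" (len 7), cursors c1@4 c2@6, authorship ...1.2.
Authorship (.=original, N=cursor N): . . . 1 . 2 .
Index 5: author = 2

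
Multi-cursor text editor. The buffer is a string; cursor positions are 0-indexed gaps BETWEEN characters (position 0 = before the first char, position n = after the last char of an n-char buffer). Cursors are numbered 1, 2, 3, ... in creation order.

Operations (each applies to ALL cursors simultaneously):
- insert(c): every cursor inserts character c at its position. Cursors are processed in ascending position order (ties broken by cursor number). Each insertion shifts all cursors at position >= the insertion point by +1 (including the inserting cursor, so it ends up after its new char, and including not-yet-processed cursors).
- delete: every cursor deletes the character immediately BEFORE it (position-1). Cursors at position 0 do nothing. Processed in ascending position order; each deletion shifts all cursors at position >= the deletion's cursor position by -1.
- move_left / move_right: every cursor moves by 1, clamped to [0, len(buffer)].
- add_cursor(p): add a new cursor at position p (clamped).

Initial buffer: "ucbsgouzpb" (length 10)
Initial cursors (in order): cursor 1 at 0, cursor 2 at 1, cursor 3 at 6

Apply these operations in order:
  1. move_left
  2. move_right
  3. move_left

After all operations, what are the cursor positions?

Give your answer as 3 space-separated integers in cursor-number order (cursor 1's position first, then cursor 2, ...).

After op 1 (move_left): buffer="ucbsgouzpb" (len 10), cursors c1@0 c2@0 c3@5, authorship ..........
After op 2 (move_right): buffer="ucbsgouzpb" (len 10), cursors c1@1 c2@1 c3@6, authorship ..........
After op 3 (move_left): buffer="ucbsgouzpb" (len 10), cursors c1@0 c2@0 c3@5, authorship ..........

Answer: 0 0 5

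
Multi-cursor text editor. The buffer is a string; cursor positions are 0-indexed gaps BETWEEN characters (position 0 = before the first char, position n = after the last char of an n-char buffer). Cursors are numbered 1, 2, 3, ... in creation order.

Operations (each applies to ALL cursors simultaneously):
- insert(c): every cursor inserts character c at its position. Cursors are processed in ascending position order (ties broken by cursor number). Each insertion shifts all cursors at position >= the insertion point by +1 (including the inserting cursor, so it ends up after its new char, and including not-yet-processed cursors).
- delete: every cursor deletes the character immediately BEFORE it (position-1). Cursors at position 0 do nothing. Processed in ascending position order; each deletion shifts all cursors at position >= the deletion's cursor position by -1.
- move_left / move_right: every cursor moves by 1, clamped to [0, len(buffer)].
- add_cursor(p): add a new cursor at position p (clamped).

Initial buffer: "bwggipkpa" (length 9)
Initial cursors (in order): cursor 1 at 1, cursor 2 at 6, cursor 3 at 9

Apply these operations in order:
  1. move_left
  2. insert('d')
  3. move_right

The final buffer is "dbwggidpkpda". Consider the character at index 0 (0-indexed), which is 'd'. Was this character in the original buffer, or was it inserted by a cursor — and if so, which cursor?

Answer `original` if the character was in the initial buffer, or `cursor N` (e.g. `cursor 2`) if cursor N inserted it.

After op 1 (move_left): buffer="bwggipkpa" (len 9), cursors c1@0 c2@5 c3@8, authorship .........
After op 2 (insert('d')): buffer="dbwggidpkpda" (len 12), cursors c1@1 c2@7 c3@11, authorship 1.....2...3.
After op 3 (move_right): buffer="dbwggidpkpda" (len 12), cursors c1@2 c2@8 c3@12, authorship 1.....2...3.
Authorship (.=original, N=cursor N): 1 . . . . . 2 . . . 3 .
Index 0: author = 1

Answer: cursor 1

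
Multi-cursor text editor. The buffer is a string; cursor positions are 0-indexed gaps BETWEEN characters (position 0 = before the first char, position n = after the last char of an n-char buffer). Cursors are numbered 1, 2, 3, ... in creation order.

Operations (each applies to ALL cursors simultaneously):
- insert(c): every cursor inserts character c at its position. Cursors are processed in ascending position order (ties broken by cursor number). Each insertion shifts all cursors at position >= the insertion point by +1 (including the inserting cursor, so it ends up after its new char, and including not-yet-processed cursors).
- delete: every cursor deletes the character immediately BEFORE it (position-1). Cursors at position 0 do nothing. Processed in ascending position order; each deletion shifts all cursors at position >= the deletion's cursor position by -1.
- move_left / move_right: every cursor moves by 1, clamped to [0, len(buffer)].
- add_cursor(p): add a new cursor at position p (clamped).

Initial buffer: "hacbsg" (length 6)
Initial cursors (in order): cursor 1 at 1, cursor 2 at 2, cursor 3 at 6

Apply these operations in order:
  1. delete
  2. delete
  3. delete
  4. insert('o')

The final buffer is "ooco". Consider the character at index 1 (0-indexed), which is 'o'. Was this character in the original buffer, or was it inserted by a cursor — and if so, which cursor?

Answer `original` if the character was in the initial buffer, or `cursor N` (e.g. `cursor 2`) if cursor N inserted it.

Answer: cursor 2

Derivation:
After op 1 (delete): buffer="cbs" (len 3), cursors c1@0 c2@0 c3@3, authorship ...
After op 2 (delete): buffer="cb" (len 2), cursors c1@0 c2@0 c3@2, authorship ..
After op 3 (delete): buffer="c" (len 1), cursors c1@0 c2@0 c3@1, authorship .
After op 4 (insert('o')): buffer="ooco" (len 4), cursors c1@2 c2@2 c3@4, authorship 12.3
Authorship (.=original, N=cursor N): 1 2 . 3
Index 1: author = 2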